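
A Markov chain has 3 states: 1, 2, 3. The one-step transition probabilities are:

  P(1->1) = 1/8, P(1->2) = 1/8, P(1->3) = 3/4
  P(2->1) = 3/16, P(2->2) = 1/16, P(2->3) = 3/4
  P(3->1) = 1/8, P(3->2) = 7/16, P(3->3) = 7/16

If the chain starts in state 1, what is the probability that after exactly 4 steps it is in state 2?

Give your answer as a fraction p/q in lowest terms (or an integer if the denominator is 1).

Computing P^4 by repeated multiplication:
P^1 =
  1: [1/8, 1/8, 3/4]
  2: [3/16, 1/16, 3/4]
  3: [1/8, 7/16, 7/16]
P^2 =
  1: [17/128, 45/128, 33/64]
  2: [33/256, 91/256, 33/64]
  3: [39/256, 15/64, 157/256]
P^3 =
  1: [301/2048, 541/2048, 603/1024]
  2: [603/4096, 1081/4096, 603/1024]
  3: [143/1024, 1237/4096, 2287/4096]
P^4 =
  1: [4637/32768, 9585/32768, 9273/16384]
  2: [9273/65536, 19171/65536, 9273/16384]
  3: [9429/65536, 9195/32768, 37717/65536]

(P^4)[1 -> 2] = 9585/32768

Answer: 9585/32768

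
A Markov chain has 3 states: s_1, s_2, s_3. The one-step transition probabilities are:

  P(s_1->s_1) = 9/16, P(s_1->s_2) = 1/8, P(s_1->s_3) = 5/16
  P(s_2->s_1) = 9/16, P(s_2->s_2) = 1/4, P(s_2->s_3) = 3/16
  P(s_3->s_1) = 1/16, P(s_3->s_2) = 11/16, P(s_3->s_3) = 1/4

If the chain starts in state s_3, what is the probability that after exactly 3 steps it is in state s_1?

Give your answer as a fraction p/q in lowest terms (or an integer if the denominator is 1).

Computing P^3 by repeated multiplication:
P^1 =
  s_1: [9/16, 1/8, 5/16]
  s_2: [9/16, 1/4, 3/16]
  s_3: [1/16, 11/16, 1/4]
P^2 =
  s_1: [13/32, 81/256, 71/256]
  s_2: [15/32, 67/256, 69/256]
  s_3: [7/16, 45/128, 27/128]
P^3 =
  s_1: [217/512, 1313/4096, 1047/4096]
  s_2: [219/512, 1267/4096, 1077/4096]
  s_3: [117/256, 589/2048, 523/2048]

(P^3)[s_3 -> s_1] = 117/256

Answer: 117/256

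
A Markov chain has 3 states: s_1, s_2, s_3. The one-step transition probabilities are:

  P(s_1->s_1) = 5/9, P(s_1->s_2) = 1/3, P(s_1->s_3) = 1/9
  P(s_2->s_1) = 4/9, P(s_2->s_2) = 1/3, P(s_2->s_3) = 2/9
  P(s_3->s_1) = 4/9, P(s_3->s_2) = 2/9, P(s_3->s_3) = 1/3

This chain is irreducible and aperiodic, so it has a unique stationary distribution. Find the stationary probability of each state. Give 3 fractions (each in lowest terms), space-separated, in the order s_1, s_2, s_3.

Answer: 1/2 5/16 3/16

Derivation:
The stationary distribution satisfies pi = pi * P, i.e.:
  pi_s_1 = 5/9*pi_s_1 + 4/9*pi_s_2 + 4/9*pi_s_3
  pi_s_2 = 1/3*pi_s_1 + 1/3*pi_s_2 + 2/9*pi_s_3
  pi_s_3 = 1/9*pi_s_1 + 2/9*pi_s_2 + 1/3*pi_s_3
with normalization: pi_s_1 + pi_s_2 + pi_s_3 = 1.

Using the first 2 balance equations plus normalization, the linear system A*pi = b is:
  [-4/9, 4/9, 4/9] . pi = 0
  [1/3, -2/3, 2/9] . pi = 0
  [1, 1, 1] . pi = 1

Solving yields:
  pi_s_1 = 1/2
  pi_s_2 = 5/16
  pi_s_3 = 3/16

Verification (pi * P):
  1/2*5/9 + 5/16*4/9 + 3/16*4/9 = 1/2 = pi_s_1  (ok)
  1/2*1/3 + 5/16*1/3 + 3/16*2/9 = 5/16 = pi_s_2  (ok)
  1/2*1/9 + 5/16*2/9 + 3/16*1/3 = 3/16 = pi_s_3  (ok)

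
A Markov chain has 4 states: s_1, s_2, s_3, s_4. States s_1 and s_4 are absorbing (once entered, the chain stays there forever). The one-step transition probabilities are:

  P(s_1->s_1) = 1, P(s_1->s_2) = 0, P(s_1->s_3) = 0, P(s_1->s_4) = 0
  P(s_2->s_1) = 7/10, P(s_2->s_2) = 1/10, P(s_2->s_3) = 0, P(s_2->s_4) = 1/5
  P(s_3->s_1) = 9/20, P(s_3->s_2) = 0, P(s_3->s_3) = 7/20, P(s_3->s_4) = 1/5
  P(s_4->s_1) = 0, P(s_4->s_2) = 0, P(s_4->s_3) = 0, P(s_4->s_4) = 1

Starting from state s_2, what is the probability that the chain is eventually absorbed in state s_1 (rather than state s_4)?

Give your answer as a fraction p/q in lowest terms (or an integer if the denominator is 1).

Let a_i = P(absorbed in s_1 | start in state i).
Boundary conditions: a_s_1 = 1, a_s_4 = 0.
For each transient state i, a_i = sum_j P(i->j) * a_j:
  a_s_2 = 7/10*a_s_1 + 1/10*a_s_2 + 0*a_s_3 + 1/5*a_s_4
  a_s_3 = 9/20*a_s_1 + 0*a_s_2 + 7/20*a_s_3 + 1/5*a_s_4

Substituting a_s_1 = 1 and a_s_4 = 0, rearrange to (I - Q) a = r where r[i] = P(i -> s_1):
  [9/10, 0] . (a_s_2, a_s_3) = 7/10
  [0, 13/20] . (a_s_2, a_s_3) = 9/20

Solving yields:
  a_s_2 = 7/9
  a_s_3 = 9/13

Starting state is s_2, so the absorption probability is a_s_2 = 7/9.

Answer: 7/9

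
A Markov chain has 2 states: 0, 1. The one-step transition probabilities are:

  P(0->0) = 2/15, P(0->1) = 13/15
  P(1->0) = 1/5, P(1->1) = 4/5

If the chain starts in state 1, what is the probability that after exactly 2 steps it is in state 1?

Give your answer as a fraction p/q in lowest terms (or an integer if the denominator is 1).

Computing P^2 by repeated multiplication:
P^1 =
  0: [2/15, 13/15]
  1: [1/5, 4/5]
P^2 =
  0: [43/225, 182/225]
  1: [14/75, 61/75]

(P^2)[1 -> 1] = 61/75

Answer: 61/75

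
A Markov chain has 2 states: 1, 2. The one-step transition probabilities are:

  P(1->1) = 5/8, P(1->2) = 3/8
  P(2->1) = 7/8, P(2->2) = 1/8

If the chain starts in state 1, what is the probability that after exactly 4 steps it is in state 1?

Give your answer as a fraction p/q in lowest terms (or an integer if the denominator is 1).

Computing P^4 by repeated multiplication:
P^1 =
  1: [5/8, 3/8]
  2: [7/8, 1/8]
P^2 =
  1: [23/32, 9/32]
  2: [21/32, 11/32]
P^3 =
  1: [89/128, 39/128]
  2: [91/128, 37/128]
P^4 =
  1: [359/512, 153/512]
  2: [357/512, 155/512]

(P^4)[1 -> 1] = 359/512

Answer: 359/512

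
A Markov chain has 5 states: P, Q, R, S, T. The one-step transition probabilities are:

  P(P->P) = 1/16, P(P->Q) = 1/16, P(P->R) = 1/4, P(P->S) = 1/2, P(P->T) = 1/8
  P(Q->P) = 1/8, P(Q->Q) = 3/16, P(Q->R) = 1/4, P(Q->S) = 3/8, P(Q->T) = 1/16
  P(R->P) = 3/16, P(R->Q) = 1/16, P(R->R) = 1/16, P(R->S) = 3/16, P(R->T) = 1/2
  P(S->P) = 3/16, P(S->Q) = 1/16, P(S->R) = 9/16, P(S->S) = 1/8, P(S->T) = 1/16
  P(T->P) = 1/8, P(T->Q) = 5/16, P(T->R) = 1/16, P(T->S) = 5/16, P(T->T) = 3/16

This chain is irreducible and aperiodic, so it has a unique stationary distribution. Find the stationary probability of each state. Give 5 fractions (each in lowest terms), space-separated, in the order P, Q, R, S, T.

Answer: 4987/33702 13177/101106 25105/101106 13510/50553 20843/101106

Derivation:
The stationary distribution satisfies pi = pi * P, i.e.:
  pi_P = 1/16*pi_P + 1/8*pi_Q + 3/16*pi_R + 3/16*pi_S + 1/8*pi_T
  pi_Q = 1/16*pi_P + 3/16*pi_Q + 1/16*pi_R + 1/16*pi_S + 5/16*pi_T
  pi_R = 1/4*pi_P + 1/4*pi_Q + 1/16*pi_R + 9/16*pi_S + 1/16*pi_T
  pi_S = 1/2*pi_P + 3/8*pi_Q + 3/16*pi_R + 1/8*pi_S + 5/16*pi_T
  pi_T = 1/8*pi_P + 1/16*pi_Q + 1/2*pi_R + 1/16*pi_S + 3/16*pi_T
with normalization: pi_P + pi_Q + pi_R + pi_S + pi_T = 1.

Using the first 4 balance equations plus normalization, the linear system A*pi = b is:
  [-15/16, 1/8, 3/16, 3/16, 1/8] . pi = 0
  [1/16, -13/16, 1/16, 1/16, 5/16] . pi = 0
  [1/4, 1/4, -15/16, 9/16, 1/16] . pi = 0
  [1/2, 3/8, 3/16, -7/8, 5/16] . pi = 0
  [1, 1, 1, 1, 1] . pi = 1

Solving yields:
  pi_P = 4987/33702
  pi_Q = 13177/101106
  pi_R = 25105/101106
  pi_S = 13510/50553
  pi_T = 20843/101106

Verification (pi * P):
  4987/33702*1/16 + 13177/101106*1/8 + 25105/101106*3/16 + 13510/50553*3/16 + 20843/101106*1/8 = 4987/33702 = pi_P  (ok)
  4987/33702*1/16 + 13177/101106*3/16 + 25105/101106*1/16 + 13510/50553*1/16 + 20843/101106*5/16 = 13177/101106 = pi_Q  (ok)
  4987/33702*1/4 + 13177/101106*1/4 + 25105/101106*1/16 + 13510/50553*9/16 + 20843/101106*1/16 = 25105/101106 = pi_R  (ok)
  4987/33702*1/2 + 13177/101106*3/8 + 25105/101106*3/16 + 13510/50553*1/8 + 20843/101106*5/16 = 13510/50553 = pi_S  (ok)
  4987/33702*1/8 + 13177/101106*1/16 + 25105/101106*1/2 + 13510/50553*1/16 + 20843/101106*3/16 = 20843/101106 = pi_T  (ok)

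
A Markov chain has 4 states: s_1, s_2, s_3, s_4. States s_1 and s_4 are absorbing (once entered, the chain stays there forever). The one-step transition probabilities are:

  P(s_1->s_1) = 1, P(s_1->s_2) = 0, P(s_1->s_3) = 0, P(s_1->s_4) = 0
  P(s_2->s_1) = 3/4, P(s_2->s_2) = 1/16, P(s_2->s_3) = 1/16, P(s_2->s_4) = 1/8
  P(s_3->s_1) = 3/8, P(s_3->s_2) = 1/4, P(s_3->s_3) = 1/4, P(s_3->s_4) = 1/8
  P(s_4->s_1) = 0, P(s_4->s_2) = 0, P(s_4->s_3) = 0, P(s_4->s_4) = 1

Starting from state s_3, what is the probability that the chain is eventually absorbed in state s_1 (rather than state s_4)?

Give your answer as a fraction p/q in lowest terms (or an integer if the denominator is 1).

Let a_i = P(absorbed in s_1 | start in state i).
Boundary conditions: a_s_1 = 1, a_s_4 = 0.
For each transient state i, a_i = sum_j P(i->j) * a_j:
  a_s_2 = 3/4*a_s_1 + 1/16*a_s_2 + 1/16*a_s_3 + 1/8*a_s_4
  a_s_3 = 3/8*a_s_1 + 1/4*a_s_2 + 1/4*a_s_3 + 1/8*a_s_4

Substituting a_s_1 = 1 and a_s_4 = 0, rearrange to (I - Q) a = r where r[i] = P(i -> s_1):
  [15/16, -1/16] . (a_s_2, a_s_3) = 3/4
  [-1/4, 3/4] . (a_s_2, a_s_3) = 3/8

Solving yields:
  a_s_2 = 75/88
  a_s_3 = 69/88

Starting state is s_3, so the absorption probability is a_s_3 = 69/88.

Answer: 69/88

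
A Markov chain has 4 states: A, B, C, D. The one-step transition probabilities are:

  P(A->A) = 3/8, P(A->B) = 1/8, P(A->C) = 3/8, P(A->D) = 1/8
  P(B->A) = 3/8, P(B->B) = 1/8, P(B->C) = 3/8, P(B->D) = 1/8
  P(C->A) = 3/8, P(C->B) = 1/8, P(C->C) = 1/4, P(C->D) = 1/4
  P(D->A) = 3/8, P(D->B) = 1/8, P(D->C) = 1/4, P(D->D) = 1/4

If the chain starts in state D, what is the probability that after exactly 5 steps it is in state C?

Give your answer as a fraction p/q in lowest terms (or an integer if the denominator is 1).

Answer: 5/16

Derivation:
Computing P^5 by repeated multiplication:
P^1 =
  A: [3/8, 1/8, 3/8, 1/8]
  B: [3/8, 1/8, 3/8, 1/8]
  C: [3/8, 1/8, 1/4, 1/4]
  D: [3/8, 1/8, 1/4, 1/4]
P^2 =
  A: [3/8, 1/8, 5/16, 3/16]
  B: [3/8, 1/8, 5/16, 3/16]
  C: [3/8, 1/8, 5/16, 3/16]
  D: [3/8, 1/8, 5/16, 3/16]
P^3 =
  A: [3/8, 1/8, 5/16, 3/16]
  B: [3/8, 1/8, 5/16, 3/16]
  C: [3/8, 1/8, 5/16, 3/16]
  D: [3/8, 1/8, 5/16, 3/16]
P^4 =
  A: [3/8, 1/8, 5/16, 3/16]
  B: [3/8, 1/8, 5/16, 3/16]
  C: [3/8, 1/8, 5/16, 3/16]
  D: [3/8, 1/8, 5/16, 3/16]
P^5 =
  A: [3/8, 1/8, 5/16, 3/16]
  B: [3/8, 1/8, 5/16, 3/16]
  C: [3/8, 1/8, 5/16, 3/16]
  D: [3/8, 1/8, 5/16, 3/16]

(P^5)[D -> C] = 5/16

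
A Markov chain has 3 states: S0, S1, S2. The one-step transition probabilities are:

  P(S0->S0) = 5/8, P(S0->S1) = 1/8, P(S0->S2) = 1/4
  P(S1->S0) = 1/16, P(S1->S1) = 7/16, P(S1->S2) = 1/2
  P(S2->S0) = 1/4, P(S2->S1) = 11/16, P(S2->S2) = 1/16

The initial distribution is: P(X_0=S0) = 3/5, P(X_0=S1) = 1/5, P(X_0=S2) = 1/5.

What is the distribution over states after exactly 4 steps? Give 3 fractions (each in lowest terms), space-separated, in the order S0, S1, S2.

Propagating the distribution step by step (d_{t+1} = d_t * P):
d_0 = (S0=3/5, S1=1/5, S2=1/5)
  d_1[S0] = 3/5*5/8 + 1/5*1/16 + 1/5*1/4 = 7/16
  d_1[S1] = 3/5*1/8 + 1/5*7/16 + 1/5*11/16 = 3/10
  d_1[S2] = 3/5*1/4 + 1/5*1/2 + 1/5*1/16 = 21/80
d_1 = (S0=7/16, S1=3/10, S2=21/80)
  d_2[S0] = 7/16*5/8 + 3/10*1/16 + 21/80*1/4 = 229/640
  d_2[S1] = 7/16*1/8 + 3/10*7/16 + 21/80*11/16 = 469/1280
  d_2[S2] = 7/16*1/4 + 3/10*1/2 + 21/80*1/16 = 353/1280
d_2 = (S0=229/640, S1=469/1280, S2=353/1280)
  d_3[S0] = 229/640*5/8 + 469/1280*1/16 + 353/1280*1/4 = 6461/20480
  d_3[S1] = 229/640*1/8 + 469/1280*7/16 + 353/1280*11/16 = 4041/10240
  d_3[S2] = 229/640*1/4 + 469/1280*1/2 + 353/1280*1/16 = 5937/20480
d_3 = (S0=6461/20480, S1=4041/10240, S2=5937/20480)
  d_4[S0] = 6461/20480*5/8 + 4041/10240*1/16 + 5937/20480*1/4 = 2411/8192
  d_4[S1] = 6461/20480*1/8 + 4041/10240*7/16 + 5937/20480*11/16 = 134803/327680
  d_4[S2] = 6461/20480*1/4 + 4041/10240*1/2 + 5937/20480*1/16 = 96437/327680
d_4 = (S0=2411/8192, S1=134803/327680, S2=96437/327680)

Answer: 2411/8192 134803/327680 96437/327680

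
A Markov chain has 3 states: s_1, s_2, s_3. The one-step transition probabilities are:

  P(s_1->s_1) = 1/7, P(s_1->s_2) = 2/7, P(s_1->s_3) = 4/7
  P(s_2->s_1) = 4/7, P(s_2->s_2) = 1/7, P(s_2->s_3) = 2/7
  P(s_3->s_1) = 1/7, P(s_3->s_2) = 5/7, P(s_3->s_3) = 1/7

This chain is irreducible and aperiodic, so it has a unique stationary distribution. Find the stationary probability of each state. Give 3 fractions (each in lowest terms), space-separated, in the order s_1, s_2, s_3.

Answer: 13/43 16/43 14/43

Derivation:
The stationary distribution satisfies pi = pi * P, i.e.:
  pi_s_1 = 1/7*pi_s_1 + 4/7*pi_s_2 + 1/7*pi_s_3
  pi_s_2 = 2/7*pi_s_1 + 1/7*pi_s_2 + 5/7*pi_s_3
  pi_s_3 = 4/7*pi_s_1 + 2/7*pi_s_2 + 1/7*pi_s_3
with normalization: pi_s_1 + pi_s_2 + pi_s_3 = 1.

Using the first 2 balance equations plus normalization, the linear system A*pi = b is:
  [-6/7, 4/7, 1/7] . pi = 0
  [2/7, -6/7, 5/7] . pi = 0
  [1, 1, 1] . pi = 1

Solving yields:
  pi_s_1 = 13/43
  pi_s_2 = 16/43
  pi_s_3 = 14/43

Verification (pi * P):
  13/43*1/7 + 16/43*4/7 + 14/43*1/7 = 13/43 = pi_s_1  (ok)
  13/43*2/7 + 16/43*1/7 + 14/43*5/7 = 16/43 = pi_s_2  (ok)
  13/43*4/7 + 16/43*2/7 + 14/43*1/7 = 14/43 = pi_s_3  (ok)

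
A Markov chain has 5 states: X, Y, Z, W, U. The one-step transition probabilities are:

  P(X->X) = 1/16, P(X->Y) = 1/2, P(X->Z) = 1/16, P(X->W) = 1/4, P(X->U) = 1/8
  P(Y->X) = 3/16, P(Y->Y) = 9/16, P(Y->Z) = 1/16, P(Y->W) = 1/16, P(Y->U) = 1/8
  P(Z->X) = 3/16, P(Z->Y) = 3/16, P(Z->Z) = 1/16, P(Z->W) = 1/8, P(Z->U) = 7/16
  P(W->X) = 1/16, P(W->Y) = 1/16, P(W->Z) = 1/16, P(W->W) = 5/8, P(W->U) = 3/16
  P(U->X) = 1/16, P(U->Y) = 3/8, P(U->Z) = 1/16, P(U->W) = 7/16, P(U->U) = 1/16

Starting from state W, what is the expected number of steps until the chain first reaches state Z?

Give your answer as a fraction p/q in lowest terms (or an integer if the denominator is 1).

Let h_i = expected steps to first reach Z from state i.
Boundary: h_Z = 0.
First-step equations for the other states:
  h_X = 1 + 1/16*h_X + 1/2*h_Y + 1/16*h_Z + 1/4*h_W + 1/8*h_U
  h_Y = 1 + 3/16*h_X + 9/16*h_Y + 1/16*h_Z + 1/16*h_W + 1/8*h_U
  h_W = 1 + 1/16*h_X + 1/16*h_Y + 1/16*h_Z + 5/8*h_W + 3/16*h_U
  h_U = 1 + 1/16*h_X + 3/8*h_Y + 1/16*h_Z + 7/16*h_W + 1/16*h_U

Substituting h_Z = 0 and rearranging gives the linear system (I - Q) h = 1:
  [15/16, -1/2, -1/4, -1/8] . (h_X, h_Y, h_W, h_U) = 1
  [-3/16, 7/16, -1/16, -1/8] . (h_X, h_Y, h_W, h_U) = 1
  [-1/16, -1/16, 3/8, -3/16] . (h_X, h_Y, h_W, h_U) = 1
  [-1/16, -3/8, -7/16, 15/16] . (h_X, h_Y, h_W, h_U) = 1

Solving yields:
  h_X = 16
  h_Y = 16
  h_W = 16
  h_U = 16

Starting state is W, so the expected hitting time is h_W = 16.

Answer: 16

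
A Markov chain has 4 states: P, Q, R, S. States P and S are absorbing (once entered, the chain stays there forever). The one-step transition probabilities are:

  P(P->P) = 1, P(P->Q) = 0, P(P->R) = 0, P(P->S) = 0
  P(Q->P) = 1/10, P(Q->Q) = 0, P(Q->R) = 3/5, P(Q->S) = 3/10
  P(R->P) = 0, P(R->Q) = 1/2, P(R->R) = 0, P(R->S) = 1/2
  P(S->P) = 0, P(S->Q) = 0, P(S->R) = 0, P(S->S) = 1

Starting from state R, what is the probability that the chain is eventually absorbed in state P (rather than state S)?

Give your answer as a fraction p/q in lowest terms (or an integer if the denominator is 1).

Let a_i = P(absorbed in P | start in state i).
Boundary conditions: a_P = 1, a_S = 0.
For each transient state i, a_i = sum_j P(i->j) * a_j:
  a_Q = 1/10*a_P + 0*a_Q + 3/5*a_R + 3/10*a_S
  a_R = 0*a_P + 1/2*a_Q + 0*a_R + 1/2*a_S

Substituting a_P = 1 and a_S = 0, rearrange to (I - Q) a = r where r[i] = P(i -> P):
  [1, -3/5] . (a_Q, a_R) = 1/10
  [-1/2, 1] . (a_Q, a_R) = 0

Solving yields:
  a_Q = 1/7
  a_R = 1/14

Starting state is R, so the absorption probability is a_R = 1/14.

Answer: 1/14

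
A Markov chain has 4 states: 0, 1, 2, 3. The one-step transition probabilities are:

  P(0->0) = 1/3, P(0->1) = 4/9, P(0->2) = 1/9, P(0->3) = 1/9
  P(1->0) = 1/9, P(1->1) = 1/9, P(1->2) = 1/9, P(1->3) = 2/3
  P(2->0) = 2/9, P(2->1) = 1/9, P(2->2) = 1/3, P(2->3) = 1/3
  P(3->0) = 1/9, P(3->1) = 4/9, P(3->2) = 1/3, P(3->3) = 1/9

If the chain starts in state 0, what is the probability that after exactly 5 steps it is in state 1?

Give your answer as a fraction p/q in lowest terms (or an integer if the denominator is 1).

Computing P^5 by repeated multiplication:
P^1 =
  0: [1/3, 4/9, 1/9, 1/9]
  1: [1/9, 1/9, 1/9, 2/3]
  2: [2/9, 1/9, 1/3, 1/3]
  3: [1/9, 4/9, 1/3, 1/9]
P^2 =
  0: [16/81, 7/27, 13/81, 31/81]
  1: [4/27, 10/27, 23/81, 16/81]
  2: [16/81, 8/27, 7/27, 20/81]
  3: [14/81, 5/27, 17/81, 35/81]
P^3 =
  0: [14/81, 74/243, 169/729, 212/729]
  1: [128/729, 55/243, 53/243, 277/729]
  2: [134/729, 7/27, 163/729, 1/3]
  3: [14/81, 76/243, 185/729, 190/729]
P^4 =
  0: [1150/6561, 581/2187, 497/2187, 2177/6561]
  1: [1144/6561, 8/27, 1601/6561, 208/729]
  2: [1160/6561, 620/2187, 1541/6561, 2000/6561]
  3: [1166/6561, 559/2187, 493/2187, 2239/6561]
P^5 =
  0: [10352/59049, 1838/6561, 13897/59049, 6086/19683]
  1: [10450/59049, 5203/19683, 13507/59049, 19483/59049]
  2: [386/2187, 5347/19683, 13643/59049, 18943/59049]
  3: [10372/59049, 1864/6561, 13997/59049, 5968/19683]

(P^5)[0 -> 1] = 1838/6561

Answer: 1838/6561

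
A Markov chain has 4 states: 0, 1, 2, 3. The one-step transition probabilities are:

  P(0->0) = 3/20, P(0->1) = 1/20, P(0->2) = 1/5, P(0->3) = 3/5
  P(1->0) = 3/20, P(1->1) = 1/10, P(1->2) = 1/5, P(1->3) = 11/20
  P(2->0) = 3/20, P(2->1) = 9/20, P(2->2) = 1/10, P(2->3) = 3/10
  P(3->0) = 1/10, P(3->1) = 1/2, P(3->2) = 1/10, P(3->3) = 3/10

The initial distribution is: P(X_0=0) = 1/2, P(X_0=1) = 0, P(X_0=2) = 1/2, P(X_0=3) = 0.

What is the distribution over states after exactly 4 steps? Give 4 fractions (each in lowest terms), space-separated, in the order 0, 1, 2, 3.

Propagating the distribution step by step (d_{t+1} = d_t * P):
d_0 = (0=1/2, 1=0, 2=1/2, 3=0)
  d_1[0] = 1/2*3/20 + 0*3/20 + 1/2*3/20 + 0*1/10 = 3/20
  d_1[1] = 1/2*1/20 + 0*1/10 + 1/2*9/20 + 0*1/2 = 1/4
  d_1[2] = 1/2*1/5 + 0*1/5 + 1/2*1/10 + 0*1/10 = 3/20
  d_1[3] = 1/2*3/5 + 0*11/20 + 1/2*3/10 + 0*3/10 = 9/20
d_1 = (0=3/20, 1=1/4, 2=3/20, 3=9/20)
  d_2[0] = 3/20*3/20 + 1/4*3/20 + 3/20*3/20 + 9/20*1/10 = 51/400
  d_2[1] = 3/20*1/20 + 1/4*1/10 + 3/20*9/20 + 9/20*1/2 = 13/40
  d_2[2] = 3/20*1/5 + 1/4*1/5 + 3/20*1/10 + 9/20*1/10 = 7/50
  d_2[3] = 3/20*3/5 + 1/4*11/20 + 3/20*3/10 + 9/20*3/10 = 163/400
d_2 = (0=51/400, 1=13/40, 2=7/50, 3=163/400)
  d_3[0] = 51/400*3/20 + 13/40*3/20 + 7/50*3/20 + 163/400*1/10 = 1037/8000
  d_3[1] = 51/400*1/20 + 13/40*1/10 + 7/50*9/20 + 163/400*1/2 = 489/1600
  d_3[2] = 51/400*1/5 + 13/40*1/5 + 7/50*1/10 + 163/400*1/10 = 581/4000
  d_3[3] = 51/400*3/5 + 13/40*11/20 + 7/50*3/10 + 163/400*3/10 = 839/2000
d_3 = (0=1037/8000, 1=489/1600, 2=581/4000, 3=839/2000)
  d_4[0] = 1037/8000*3/20 + 489/1600*3/20 + 581/4000*3/20 + 839/2000*1/10 = 5161/40000
  d_4[1] = 1037/8000*1/20 + 489/1600*1/10 + 581/4000*9/20 + 839/2000*1/2 = 9989/32000
  d_4[2] = 1037/8000*1/5 + 489/1600*1/5 + 581/4000*1/10 + 839/2000*1/10 = 5741/40000
  d_4[3] = 1037/8000*3/5 + 489/1600*11/20 + 581/4000*3/10 + 839/2000*3/10 = 66447/160000
d_4 = (0=5161/40000, 1=9989/32000, 2=5741/40000, 3=66447/160000)

Answer: 5161/40000 9989/32000 5741/40000 66447/160000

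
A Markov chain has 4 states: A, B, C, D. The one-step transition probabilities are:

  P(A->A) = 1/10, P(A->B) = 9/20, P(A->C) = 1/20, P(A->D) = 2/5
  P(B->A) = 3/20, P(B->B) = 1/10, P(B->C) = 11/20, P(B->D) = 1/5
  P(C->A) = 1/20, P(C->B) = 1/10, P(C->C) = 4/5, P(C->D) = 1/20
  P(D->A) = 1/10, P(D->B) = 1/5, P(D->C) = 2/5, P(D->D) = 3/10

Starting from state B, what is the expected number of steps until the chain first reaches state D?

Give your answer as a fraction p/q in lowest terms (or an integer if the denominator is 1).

Let h_i = expected steps to first reach D from state i.
Boundary: h_D = 0.
First-step equations for the other states:
  h_A = 1 + 1/10*h_A + 9/20*h_B + 1/20*h_C + 2/5*h_D
  h_B = 1 + 3/20*h_A + 1/10*h_B + 11/20*h_C + 1/5*h_D
  h_C = 1 + 1/20*h_A + 1/10*h_B + 4/5*h_C + 1/20*h_D

Substituting h_D = 0 and rearranging gives the linear system (I - Q) h = 1:
  [9/10, -9/20, -1/20] . (h_A, h_B, h_C) = 1
  [-3/20, 9/10, -11/20] . (h_A, h_B, h_C) = 1
  [-1/20, -1/10, 1/5] . (h_A, h_B, h_C) = 1

Solving yields:
  h_A = 4100/669
  h_B = 5900/669
  h_C = 2440/223

Starting state is B, so the expected hitting time is h_B = 5900/669.

Answer: 5900/669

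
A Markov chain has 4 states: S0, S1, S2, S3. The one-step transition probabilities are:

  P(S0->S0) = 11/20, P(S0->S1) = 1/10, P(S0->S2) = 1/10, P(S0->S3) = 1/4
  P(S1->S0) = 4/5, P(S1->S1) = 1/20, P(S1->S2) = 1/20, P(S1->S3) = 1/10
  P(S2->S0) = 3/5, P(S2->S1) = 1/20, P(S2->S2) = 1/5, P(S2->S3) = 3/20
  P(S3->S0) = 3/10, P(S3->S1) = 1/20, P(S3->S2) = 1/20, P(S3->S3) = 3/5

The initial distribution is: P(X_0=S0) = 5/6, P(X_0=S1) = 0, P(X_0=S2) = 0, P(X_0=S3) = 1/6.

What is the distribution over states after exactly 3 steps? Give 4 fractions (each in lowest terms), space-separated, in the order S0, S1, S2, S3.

Propagating the distribution step by step (d_{t+1} = d_t * P):
d_0 = (S0=5/6, S1=0, S2=0, S3=1/6)
  d_1[S0] = 5/6*11/20 + 0*4/5 + 0*3/5 + 1/6*3/10 = 61/120
  d_1[S1] = 5/6*1/10 + 0*1/20 + 0*1/20 + 1/6*1/20 = 11/120
  d_1[S2] = 5/6*1/10 + 0*1/20 + 0*1/5 + 1/6*1/20 = 11/120
  d_1[S3] = 5/6*1/4 + 0*1/10 + 0*3/20 + 1/6*3/5 = 37/120
d_1 = (S0=61/120, S1=11/120, S2=11/120, S3=37/120)
  d_2[S0] = 61/120*11/20 + 11/120*4/5 + 11/120*3/5 + 37/120*3/10 = 1201/2400
  d_2[S1] = 61/120*1/10 + 11/120*1/20 + 11/120*1/20 + 37/120*1/20 = 181/2400
  d_2[S2] = 61/120*1/10 + 11/120*1/20 + 11/120*1/5 + 37/120*1/20 = 107/1200
  d_2[S3] = 61/120*1/4 + 11/120*1/10 + 11/120*3/20 + 37/120*3/5 = 67/200
d_2 = (S0=1201/2400, S1=181/2400, S2=107/1200, S3=67/200)
  d_3[S0] = 1201/2400*11/20 + 181/2400*4/5 + 107/1200*3/5 + 67/200*3/10 = 7833/16000
  d_3[S1] = 1201/2400*1/10 + 181/2400*1/20 + 107/1200*1/20 + 67/200*1/20 = 3601/48000
  d_3[S2] = 1201/2400*1/10 + 181/2400*1/20 + 107/1200*1/5 + 67/200*1/20 = 4243/48000
  d_3[S3] = 1201/2400*1/4 + 181/2400*1/10 + 107/1200*3/20 + 67/200*3/5 = 16657/48000
d_3 = (S0=7833/16000, S1=3601/48000, S2=4243/48000, S3=16657/48000)

Answer: 7833/16000 3601/48000 4243/48000 16657/48000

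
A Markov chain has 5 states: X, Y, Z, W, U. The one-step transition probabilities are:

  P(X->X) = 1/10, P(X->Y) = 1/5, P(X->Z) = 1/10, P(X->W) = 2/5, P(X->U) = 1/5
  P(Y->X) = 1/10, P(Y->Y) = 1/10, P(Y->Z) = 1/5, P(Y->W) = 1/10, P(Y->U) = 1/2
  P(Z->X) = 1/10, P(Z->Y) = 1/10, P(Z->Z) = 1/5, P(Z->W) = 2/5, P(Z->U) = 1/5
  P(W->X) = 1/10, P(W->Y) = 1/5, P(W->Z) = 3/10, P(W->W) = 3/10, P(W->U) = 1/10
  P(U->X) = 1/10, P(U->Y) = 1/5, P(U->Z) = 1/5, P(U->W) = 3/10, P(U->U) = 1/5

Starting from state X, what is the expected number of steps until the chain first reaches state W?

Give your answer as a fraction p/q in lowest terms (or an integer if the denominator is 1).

Let h_i = expected steps to first reach W from state i.
Boundary: h_W = 0.
First-step equations for the other states:
  h_X = 1 + 1/10*h_X + 1/5*h_Y + 1/10*h_Z + 2/5*h_W + 1/5*h_U
  h_Y = 1 + 1/10*h_X + 1/10*h_Y + 1/5*h_Z + 1/10*h_W + 1/2*h_U
  h_Z = 1 + 1/10*h_X + 1/10*h_Y + 1/5*h_Z + 2/5*h_W + 1/5*h_U
  h_U = 1 + 1/10*h_X + 1/5*h_Y + 1/5*h_Z + 3/10*h_W + 1/5*h_U

Substituting h_W = 0 and rearranging gives the linear system (I - Q) h = 1:
  [9/10, -1/5, -1/10, -1/5] . (h_X, h_Y, h_Z, h_U) = 1
  [-1/10, 9/10, -1/5, -1/2] . (h_X, h_Y, h_Z, h_U) = 1
  [-1/10, -1/10, 4/5, -1/5] . (h_X, h_Y, h_Z, h_U) = 1
  [-1/10, -1/5, -1/5, 4/5] . (h_X, h_Y, h_Z, h_U) = 1

Solving yields:
  h_X = 10030/3257
  h_Y = 13000/3257
  h_Z = 9700/3257
  h_U = 11000/3257

Starting state is X, so the expected hitting time is h_X = 10030/3257.

Answer: 10030/3257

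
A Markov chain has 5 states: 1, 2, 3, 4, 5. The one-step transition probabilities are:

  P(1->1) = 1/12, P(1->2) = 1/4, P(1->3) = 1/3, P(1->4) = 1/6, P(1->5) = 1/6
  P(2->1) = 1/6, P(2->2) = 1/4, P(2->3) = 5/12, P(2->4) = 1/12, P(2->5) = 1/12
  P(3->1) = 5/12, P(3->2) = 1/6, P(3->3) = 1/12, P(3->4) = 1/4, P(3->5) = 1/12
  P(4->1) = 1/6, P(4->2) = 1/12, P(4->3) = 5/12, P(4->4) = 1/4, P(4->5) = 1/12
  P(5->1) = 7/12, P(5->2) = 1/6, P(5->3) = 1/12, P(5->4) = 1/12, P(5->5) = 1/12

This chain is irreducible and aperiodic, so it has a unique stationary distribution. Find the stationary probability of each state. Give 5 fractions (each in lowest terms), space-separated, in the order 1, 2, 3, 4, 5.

The stationary distribution satisfies pi = pi * P, i.e.:
  pi_1 = 1/12*pi_1 + 1/6*pi_2 + 5/12*pi_3 + 1/6*pi_4 + 7/12*pi_5
  pi_2 = 1/4*pi_1 + 1/4*pi_2 + 1/6*pi_3 + 1/12*pi_4 + 1/6*pi_5
  pi_3 = 1/3*pi_1 + 5/12*pi_2 + 1/12*pi_3 + 5/12*pi_4 + 1/12*pi_5
  pi_4 = 1/6*pi_1 + 1/12*pi_2 + 1/4*pi_3 + 1/4*pi_4 + 1/12*pi_5
  pi_5 = 1/6*pi_1 + 1/12*pi_2 + 1/12*pi_3 + 1/12*pi_4 + 1/12*pi_5
with normalization: pi_1 + pi_2 + pi_3 + pi_4 + pi_5 = 1.

Using the first 4 balance equations plus normalization, the linear system A*pi = b is:
  [-11/12, 1/6, 5/12, 1/6, 7/12] . pi = 0
  [1/4, -3/4, 1/6, 1/12, 1/6] . pi = 0
  [1/3, 5/12, -11/12, 5/12, 1/12] . pi = 0
  [1/6, 1/12, 1/4, -3/4, 1/12] . pi = 0
  [1, 1, 1, 1, 1] . pi = 1

Solving yields:
  pi_1 = 79/308
  pi_2 = 1163/6160
  pi_3 = 333/1232
  pi_4 = 1107/6160
  pi_5 = 129/1232

Verification (pi * P):
  79/308*1/12 + 1163/6160*1/6 + 333/1232*5/12 + 1107/6160*1/6 + 129/1232*7/12 = 79/308 = pi_1  (ok)
  79/308*1/4 + 1163/6160*1/4 + 333/1232*1/6 + 1107/6160*1/12 + 129/1232*1/6 = 1163/6160 = pi_2  (ok)
  79/308*1/3 + 1163/6160*5/12 + 333/1232*1/12 + 1107/6160*5/12 + 129/1232*1/12 = 333/1232 = pi_3  (ok)
  79/308*1/6 + 1163/6160*1/12 + 333/1232*1/4 + 1107/6160*1/4 + 129/1232*1/12 = 1107/6160 = pi_4  (ok)
  79/308*1/6 + 1163/6160*1/12 + 333/1232*1/12 + 1107/6160*1/12 + 129/1232*1/12 = 129/1232 = pi_5  (ok)

Answer: 79/308 1163/6160 333/1232 1107/6160 129/1232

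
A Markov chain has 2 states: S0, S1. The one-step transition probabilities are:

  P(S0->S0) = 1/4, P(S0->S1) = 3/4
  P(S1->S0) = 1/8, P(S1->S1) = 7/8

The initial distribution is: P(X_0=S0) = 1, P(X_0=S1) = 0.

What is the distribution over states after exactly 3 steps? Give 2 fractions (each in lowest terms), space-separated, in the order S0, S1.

Propagating the distribution step by step (d_{t+1} = d_t * P):
d_0 = (S0=1, S1=0)
  d_1[S0] = 1*1/4 + 0*1/8 = 1/4
  d_1[S1] = 1*3/4 + 0*7/8 = 3/4
d_1 = (S0=1/4, S1=3/4)
  d_2[S0] = 1/4*1/4 + 3/4*1/8 = 5/32
  d_2[S1] = 1/4*3/4 + 3/4*7/8 = 27/32
d_2 = (S0=5/32, S1=27/32)
  d_3[S0] = 5/32*1/4 + 27/32*1/8 = 37/256
  d_3[S1] = 5/32*3/4 + 27/32*7/8 = 219/256
d_3 = (S0=37/256, S1=219/256)

Answer: 37/256 219/256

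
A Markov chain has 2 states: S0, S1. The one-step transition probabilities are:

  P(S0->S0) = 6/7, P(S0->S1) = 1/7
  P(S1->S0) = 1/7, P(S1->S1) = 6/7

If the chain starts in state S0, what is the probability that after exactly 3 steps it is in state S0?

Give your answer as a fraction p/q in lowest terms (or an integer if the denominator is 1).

Computing P^3 by repeated multiplication:
P^1 =
  S0: [6/7, 1/7]
  S1: [1/7, 6/7]
P^2 =
  S0: [37/49, 12/49]
  S1: [12/49, 37/49]
P^3 =
  S0: [234/343, 109/343]
  S1: [109/343, 234/343]

(P^3)[S0 -> S0] = 234/343

Answer: 234/343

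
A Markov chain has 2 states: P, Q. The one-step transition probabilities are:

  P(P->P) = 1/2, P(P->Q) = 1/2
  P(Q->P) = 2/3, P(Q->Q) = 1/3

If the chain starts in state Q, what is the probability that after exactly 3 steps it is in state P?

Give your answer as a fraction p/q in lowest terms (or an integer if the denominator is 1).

Computing P^3 by repeated multiplication:
P^1 =
  P: [1/2, 1/2]
  Q: [2/3, 1/3]
P^2 =
  P: [7/12, 5/12]
  Q: [5/9, 4/9]
P^3 =
  P: [41/72, 31/72]
  Q: [31/54, 23/54]

(P^3)[Q -> P] = 31/54

Answer: 31/54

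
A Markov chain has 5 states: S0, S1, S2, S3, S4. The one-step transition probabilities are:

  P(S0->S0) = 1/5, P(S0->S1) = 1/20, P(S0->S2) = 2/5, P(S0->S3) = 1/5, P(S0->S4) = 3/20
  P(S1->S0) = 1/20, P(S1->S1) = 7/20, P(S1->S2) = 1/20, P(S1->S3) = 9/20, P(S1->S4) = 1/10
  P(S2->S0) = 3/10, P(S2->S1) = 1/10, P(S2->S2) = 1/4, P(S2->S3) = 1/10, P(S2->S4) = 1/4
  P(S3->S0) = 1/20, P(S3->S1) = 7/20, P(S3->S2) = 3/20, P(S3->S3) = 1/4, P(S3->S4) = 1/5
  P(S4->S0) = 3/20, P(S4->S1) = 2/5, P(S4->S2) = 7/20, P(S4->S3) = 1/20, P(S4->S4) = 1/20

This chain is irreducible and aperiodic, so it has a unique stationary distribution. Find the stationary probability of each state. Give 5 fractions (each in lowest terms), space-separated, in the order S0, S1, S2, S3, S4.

Answer: 4254/30655 16157/61310 6443/30655 14311/61310 4724/30655

Derivation:
The stationary distribution satisfies pi = pi * P, i.e.:
  pi_S0 = 1/5*pi_S0 + 1/20*pi_S1 + 3/10*pi_S2 + 1/20*pi_S3 + 3/20*pi_S4
  pi_S1 = 1/20*pi_S0 + 7/20*pi_S1 + 1/10*pi_S2 + 7/20*pi_S3 + 2/5*pi_S4
  pi_S2 = 2/5*pi_S0 + 1/20*pi_S1 + 1/4*pi_S2 + 3/20*pi_S3 + 7/20*pi_S4
  pi_S3 = 1/5*pi_S0 + 9/20*pi_S1 + 1/10*pi_S2 + 1/4*pi_S3 + 1/20*pi_S4
  pi_S4 = 3/20*pi_S0 + 1/10*pi_S1 + 1/4*pi_S2 + 1/5*pi_S3 + 1/20*pi_S4
with normalization: pi_S0 + pi_S1 + pi_S2 + pi_S3 + pi_S4 = 1.

Using the first 4 balance equations plus normalization, the linear system A*pi = b is:
  [-4/5, 1/20, 3/10, 1/20, 3/20] . pi = 0
  [1/20, -13/20, 1/10, 7/20, 2/5] . pi = 0
  [2/5, 1/20, -3/4, 3/20, 7/20] . pi = 0
  [1/5, 9/20, 1/10, -3/4, 1/20] . pi = 0
  [1, 1, 1, 1, 1] . pi = 1

Solving yields:
  pi_S0 = 4254/30655
  pi_S1 = 16157/61310
  pi_S2 = 6443/30655
  pi_S3 = 14311/61310
  pi_S4 = 4724/30655

Verification (pi * P):
  4254/30655*1/5 + 16157/61310*1/20 + 6443/30655*3/10 + 14311/61310*1/20 + 4724/30655*3/20 = 4254/30655 = pi_S0  (ok)
  4254/30655*1/20 + 16157/61310*7/20 + 6443/30655*1/10 + 14311/61310*7/20 + 4724/30655*2/5 = 16157/61310 = pi_S1  (ok)
  4254/30655*2/5 + 16157/61310*1/20 + 6443/30655*1/4 + 14311/61310*3/20 + 4724/30655*7/20 = 6443/30655 = pi_S2  (ok)
  4254/30655*1/5 + 16157/61310*9/20 + 6443/30655*1/10 + 14311/61310*1/4 + 4724/30655*1/20 = 14311/61310 = pi_S3  (ok)
  4254/30655*3/20 + 16157/61310*1/10 + 6443/30655*1/4 + 14311/61310*1/5 + 4724/30655*1/20 = 4724/30655 = pi_S4  (ok)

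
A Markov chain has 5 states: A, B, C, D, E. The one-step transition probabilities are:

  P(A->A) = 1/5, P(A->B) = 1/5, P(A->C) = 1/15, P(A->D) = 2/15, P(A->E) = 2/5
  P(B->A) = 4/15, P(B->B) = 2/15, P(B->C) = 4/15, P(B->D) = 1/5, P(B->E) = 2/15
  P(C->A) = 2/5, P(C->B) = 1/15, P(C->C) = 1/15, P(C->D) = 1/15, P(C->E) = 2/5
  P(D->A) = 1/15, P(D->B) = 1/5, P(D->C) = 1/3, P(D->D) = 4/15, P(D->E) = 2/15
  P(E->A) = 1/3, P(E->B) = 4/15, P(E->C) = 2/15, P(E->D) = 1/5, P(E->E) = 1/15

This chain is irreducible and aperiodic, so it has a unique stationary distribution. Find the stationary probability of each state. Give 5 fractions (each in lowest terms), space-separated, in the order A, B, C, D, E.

Answer: 282/1117 405/2234 367/2234 193/1117 256/1117

Derivation:
The stationary distribution satisfies pi = pi * P, i.e.:
  pi_A = 1/5*pi_A + 4/15*pi_B + 2/5*pi_C + 1/15*pi_D + 1/3*pi_E
  pi_B = 1/5*pi_A + 2/15*pi_B + 1/15*pi_C + 1/5*pi_D + 4/15*pi_E
  pi_C = 1/15*pi_A + 4/15*pi_B + 1/15*pi_C + 1/3*pi_D + 2/15*pi_E
  pi_D = 2/15*pi_A + 1/5*pi_B + 1/15*pi_C + 4/15*pi_D + 1/5*pi_E
  pi_E = 2/5*pi_A + 2/15*pi_B + 2/5*pi_C + 2/15*pi_D + 1/15*pi_E
with normalization: pi_A + pi_B + pi_C + pi_D + pi_E = 1.

Using the first 4 balance equations plus normalization, the linear system A*pi = b is:
  [-4/5, 4/15, 2/5, 1/15, 1/3] . pi = 0
  [1/5, -13/15, 1/15, 1/5, 4/15] . pi = 0
  [1/15, 4/15, -14/15, 1/3, 2/15] . pi = 0
  [2/15, 1/5, 1/15, -11/15, 1/5] . pi = 0
  [1, 1, 1, 1, 1] . pi = 1

Solving yields:
  pi_A = 282/1117
  pi_B = 405/2234
  pi_C = 367/2234
  pi_D = 193/1117
  pi_E = 256/1117

Verification (pi * P):
  282/1117*1/5 + 405/2234*4/15 + 367/2234*2/5 + 193/1117*1/15 + 256/1117*1/3 = 282/1117 = pi_A  (ok)
  282/1117*1/5 + 405/2234*2/15 + 367/2234*1/15 + 193/1117*1/5 + 256/1117*4/15 = 405/2234 = pi_B  (ok)
  282/1117*1/15 + 405/2234*4/15 + 367/2234*1/15 + 193/1117*1/3 + 256/1117*2/15 = 367/2234 = pi_C  (ok)
  282/1117*2/15 + 405/2234*1/5 + 367/2234*1/15 + 193/1117*4/15 + 256/1117*1/5 = 193/1117 = pi_D  (ok)
  282/1117*2/5 + 405/2234*2/15 + 367/2234*2/5 + 193/1117*2/15 + 256/1117*1/15 = 256/1117 = pi_E  (ok)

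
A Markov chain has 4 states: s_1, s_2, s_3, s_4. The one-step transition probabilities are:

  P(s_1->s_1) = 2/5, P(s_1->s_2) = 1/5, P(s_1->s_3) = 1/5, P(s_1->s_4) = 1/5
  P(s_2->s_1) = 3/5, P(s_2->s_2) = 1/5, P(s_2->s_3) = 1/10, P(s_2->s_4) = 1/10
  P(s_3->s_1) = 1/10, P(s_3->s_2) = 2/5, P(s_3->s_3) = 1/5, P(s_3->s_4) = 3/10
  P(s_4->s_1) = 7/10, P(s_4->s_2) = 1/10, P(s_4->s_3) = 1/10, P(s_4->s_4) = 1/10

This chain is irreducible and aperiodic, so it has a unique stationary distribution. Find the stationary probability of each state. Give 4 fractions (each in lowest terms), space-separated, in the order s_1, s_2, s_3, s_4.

The stationary distribution satisfies pi = pi * P, i.e.:
  pi_s_1 = 2/5*pi_s_1 + 3/5*pi_s_2 + 1/10*pi_s_3 + 7/10*pi_s_4
  pi_s_2 = 1/5*pi_s_1 + 1/5*pi_s_2 + 2/5*pi_s_3 + 1/10*pi_s_4
  pi_s_3 = 1/5*pi_s_1 + 1/10*pi_s_2 + 1/5*pi_s_3 + 1/10*pi_s_4
  pi_s_4 = 1/5*pi_s_1 + 1/10*pi_s_2 + 3/10*pi_s_3 + 1/10*pi_s_4
with normalization: pi_s_1 + pi_s_2 + pi_s_3 + pi_s_4 = 1.

Using the first 3 balance equations plus normalization, the linear system A*pi = b is:
  [-3/5, 3/5, 1/10, 7/10] . pi = 0
  [1/5, -4/5, 2/5, 1/10] . pi = 0
  [1/5, 1/10, -4/5, 1/10] . pi = 0
  [1, 1, 1, 1] . pi = 1

Solving yields:
  pi_s_1 = 167/373
  pi_s_2 = 80/373
  pi_s_3 = 60/373
  pi_s_4 = 66/373

Verification (pi * P):
  167/373*2/5 + 80/373*3/5 + 60/373*1/10 + 66/373*7/10 = 167/373 = pi_s_1  (ok)
  167/373*1/5 + 80/373*1/5 + 60/373*2/5 + 66/373*1/10 = 80/373 = pi_s_2  (ok)
  167/373*1/5 + 80/373*1/10 + 60/373*1/5 + 66/373*1/10 = 60/373 = pi_s_3  (ok)
  167/373*1/5 + 80/373*1/10 + 60/373*3/10 + 66/373*1/10 = 66/373 = pi_s_4  (ok)

Answer: 167/373 80/373 60/373 66/373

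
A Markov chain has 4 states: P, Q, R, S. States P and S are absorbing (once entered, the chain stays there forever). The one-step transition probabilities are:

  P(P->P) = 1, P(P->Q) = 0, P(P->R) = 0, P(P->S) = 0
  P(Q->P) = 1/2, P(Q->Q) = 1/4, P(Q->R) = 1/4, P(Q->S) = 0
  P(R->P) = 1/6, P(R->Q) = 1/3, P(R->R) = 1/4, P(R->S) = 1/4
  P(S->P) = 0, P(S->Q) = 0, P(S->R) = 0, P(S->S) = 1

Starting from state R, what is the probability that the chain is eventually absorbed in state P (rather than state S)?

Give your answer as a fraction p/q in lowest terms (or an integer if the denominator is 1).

Answer: 14/23

Derivation:
Let a_i = P(absorbed in P | start in state i).
Boundary conditions: a_P = 1, a_S = 0.
For each transient state i, a_i = sum_j P(i->j) * a_j:
  a_Q = 1/2*a_P + 1/4*a_Q + 1/4*a_R + 0*a_S
  a_R = 1/6*a_P + 1/3*a_Q + 1/4*a_R + 1/4*a_S

Substituting a_P = 1 and a_S = 0, rearrange to (I - Q) a = r where r[i] = P(i -> P):
  [3/4, -1/4] . (a_Q, a_R) = 1/2
  [-1/3, 3/4] . (a_Q, a_R) = 1/6

Solving yields:
  a_Q = 20/23
  a_R = 14/23

Starting state is R, so the absorption probability is a_R = 14/23.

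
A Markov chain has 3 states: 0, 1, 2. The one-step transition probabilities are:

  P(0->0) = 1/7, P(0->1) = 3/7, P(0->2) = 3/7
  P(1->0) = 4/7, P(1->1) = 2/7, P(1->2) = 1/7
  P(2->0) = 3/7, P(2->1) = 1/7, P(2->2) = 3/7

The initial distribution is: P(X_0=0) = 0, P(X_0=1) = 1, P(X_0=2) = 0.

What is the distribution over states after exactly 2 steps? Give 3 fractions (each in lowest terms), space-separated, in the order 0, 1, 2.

Answer: 15/49 17/49 17/49

Derivation:
Propagating the distribution step by step (d_{t+1} = d_t * P):
d_0 = (0=0, 1=1, 2=0)
  d_1[0] = 0*1/7 + 1*4/7 + 0*3/7 = 4/7
  d_1[1] = 0*3/7 + 1*2/7 + 0*1/7 = 2/7
  d_1[2] = 0*3/7 + 1*1/7 + 0*3/7 = 1/7
d_1 = (0=4/7, 1=2/7, 2=1/7)
  d_2[0] = 4/7*1/7 + 2/7*4/7 + 1/7*3/7 = 15/49
  d_2[1] = 4/7*3/7 + 2/7*2/7 + 1/7*1/7 = 17/49
  d_2[2] = 4/7*3/7 + 2/7*1/7 + 1/7*3/7 = 17/49
d_2 = (0=15/49, 1=17/49, 2=17/49)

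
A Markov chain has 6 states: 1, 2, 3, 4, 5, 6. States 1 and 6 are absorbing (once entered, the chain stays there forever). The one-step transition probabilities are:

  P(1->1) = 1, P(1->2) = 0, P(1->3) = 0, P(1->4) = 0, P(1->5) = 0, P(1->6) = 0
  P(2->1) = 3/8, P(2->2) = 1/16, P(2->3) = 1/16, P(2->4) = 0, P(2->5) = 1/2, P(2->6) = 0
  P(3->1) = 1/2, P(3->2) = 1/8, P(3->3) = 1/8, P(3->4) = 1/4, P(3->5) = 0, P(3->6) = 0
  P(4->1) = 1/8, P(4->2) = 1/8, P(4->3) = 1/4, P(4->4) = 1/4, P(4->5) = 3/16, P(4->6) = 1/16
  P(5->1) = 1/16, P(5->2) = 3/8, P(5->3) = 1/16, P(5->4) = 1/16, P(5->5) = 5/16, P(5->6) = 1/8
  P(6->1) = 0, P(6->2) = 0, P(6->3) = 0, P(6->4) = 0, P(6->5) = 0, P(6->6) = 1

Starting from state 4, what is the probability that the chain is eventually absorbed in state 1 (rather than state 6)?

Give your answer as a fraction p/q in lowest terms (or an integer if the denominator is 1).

Answer: 3147/4003

Derivation:
Let a_i = P(absorbed in 1 | start in state i).
Boundary conditions: a_1 = 1, a_6 = 0.
For each transient state i, a_i = sum_j P(i->j) * a_j:
  a_2 = 3/8*a_1 + 1/16*a_2 + 1/16*a_3 + 0*a_4 + 1/2*a_5 + 0*a_6
  a_3 = 1/2*a_1 + 1/8*a_2 + 1/8*a_3 + 1/4*a_4 + 0*a_5 + 0*a_6
  a_4 = 1/8*a_1 + 1/8*a_2 + 1/4*a_3 + 1/4*a_4 + 3/16*a_5 + 1/16*a_6
  a_5 = 1/16*a_1 + 3/8*a_2 + 1/16*a_3 + 1/16*a_4 + 5/16*a_5 + 1/8*a_6

Substituting a_1 = 1 and a_6 = 0, rearrange to (I - Q) a = r where r[i] = P(i -> 1):
  [15/16, -1/16, 0, -1/2] . (a_2, a_3, a_4, a_5) = 3/8
  [-1/8, 7/8, -1/4, 0] . (a_2, a_3, a_4, a_5) = 1/2
  [-1/8, -1/4, 3/4, -3/16] . (a_2, a_3, a_4, a_5) = 1/8
  [-3/8, -1/16, -1/16, 11/16] . (a_2, a_3, a_4, a_5) = 1/16

Solving yields:
  a_2 = 3342/4003
  a_3 = 3664/4003
  a_4 = 3147/4003
  a_5 = 2806/4003

Starting state is 4, so the absorption probability is a_4 = 3147/4003.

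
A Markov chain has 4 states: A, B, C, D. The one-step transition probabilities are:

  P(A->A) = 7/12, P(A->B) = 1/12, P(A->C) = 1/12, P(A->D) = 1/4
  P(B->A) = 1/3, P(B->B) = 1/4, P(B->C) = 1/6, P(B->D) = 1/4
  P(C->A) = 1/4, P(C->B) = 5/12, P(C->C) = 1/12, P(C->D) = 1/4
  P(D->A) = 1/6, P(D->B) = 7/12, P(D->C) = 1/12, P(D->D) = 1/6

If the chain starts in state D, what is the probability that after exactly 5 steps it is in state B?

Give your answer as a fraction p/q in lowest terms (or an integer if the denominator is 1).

Computing P^5 by repeated multiplication:
P^1 =
  A: [7/12, 1/12, 1/12, 1/4]
  B: [1/3, 1/4, 1/6, 1/4]
  C: [1/4, 5/12, 1/12, 1/4]
  D: [1/6, 7/12, 1/12, 1/6]
P^2 =
  A: [31/72, 1/4, 13/144, 11/48]
  B: [13/36, 11/36, 5/48, 11/48]
  C: [25/72, 11/36, 17/144, 11/48]
  D: [49/144, 7/24, 19/144, 17/72]
P^3 =
  A: [683/1728, 233/864, 5/48, 133/576]
  B: [217/576, 245/864, 47/432, 133/576]
  C: [643/1728, 83/288, 47/432, 133/576]
  D: [53/144, 127/432, 31/288, 199/864]
P^4 =
  A: [887/2304, 2887/10368, 1097/10368, 1595/6912]
  B: [7879/20736, 2927/10368, 1109/10368, 1595/6912]
  C: [7855/20736, 2935/10368, 371/3456, 1595/6912]
  D: [3919/10368, 1469/5184, 559/5184, 2393/10368]
P^5 =
  A: [95129/248832, 34885/124416, 13255/124416, 19141/82944]
  B: [94793/248832, 11671/41472, 13295/124416, 19141/82944]
  C: [31571/82944, 35045/124416, 13303/124416, 19141/82944]
  D: [15775/41472, 17537/62208, 6653/62208, 28711/124416]

(P^5)[D -> B] = 17537/62208

Answer: 17537/62208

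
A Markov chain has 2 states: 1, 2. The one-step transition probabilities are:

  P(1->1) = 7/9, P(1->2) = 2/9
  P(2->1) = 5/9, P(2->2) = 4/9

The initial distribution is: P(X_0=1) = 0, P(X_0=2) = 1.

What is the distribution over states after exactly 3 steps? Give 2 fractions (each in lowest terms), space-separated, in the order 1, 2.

Propagating the distribution step by step (d_{t+1} = d_t * P):
d_0 = (1=0, 2=1)
  d_1[1] = 0*7/9 + 1*5/9 = 5/9
  d_1[2] = 0*2/9 + 1*4/9 = 4/9
d_1 = (1=5/9, 2=4/9)
  d_2[1] = 5/9*7/9 + 4/9*5/9 = 55/81
  d_2[2] = 5/9*2/9 + 4/9*4/9 = 26/81
d_2 = (1=55/81, 2=26/81)
  d_3[1] = 55/81*7/9 + 26/81*5/9 = 515/729
  d_3[2] = 55/81*2/9 + 26/81*4/9 = 214/729
d_3 = (1=515/729, 2=214/729)

Answer: 515/729 214/729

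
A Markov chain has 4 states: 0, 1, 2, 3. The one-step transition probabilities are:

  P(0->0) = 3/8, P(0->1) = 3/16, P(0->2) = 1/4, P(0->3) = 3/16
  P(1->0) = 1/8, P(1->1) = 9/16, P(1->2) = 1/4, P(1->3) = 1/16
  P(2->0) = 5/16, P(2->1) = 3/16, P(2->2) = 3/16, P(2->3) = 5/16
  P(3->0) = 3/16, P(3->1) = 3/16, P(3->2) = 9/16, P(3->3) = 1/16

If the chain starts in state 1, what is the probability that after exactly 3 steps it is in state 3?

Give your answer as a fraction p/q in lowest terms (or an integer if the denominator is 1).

Computing P^3 by repeated multiplication:
P^1 =
  0: [3/8, 3/16, 1/4, 3/16]
  1: [1/8, 9/16, 1/4, 1/16]
  2: [5/16, 3/16, 3/16, 5/16]
  3: [3/16, 3/16, 9/16, 1/16]
P^2 =
  0: [71/256, 33/128, 75/256, 11/64]
  1: [53/256, 51/128, 65/256, 9/64]
  2: [33/128, 33/128, 43/128, 19/128]
  3: [9/32, 33/128, 15/64, 29/128]
P^3 =
  0: [1065/4096, 291/1024, 1169/4096, 349/2048]
  1: [955/4096, 345/1024, 1139/4096, 311/2048]
  2: [67/256, 291/1024, 141/512, 183/1024]
  3: [519/2048, 291/1024, 627/2048, 5/32]

(P^3)[1 -> 3] = 311/2048

Answer: 311/2048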